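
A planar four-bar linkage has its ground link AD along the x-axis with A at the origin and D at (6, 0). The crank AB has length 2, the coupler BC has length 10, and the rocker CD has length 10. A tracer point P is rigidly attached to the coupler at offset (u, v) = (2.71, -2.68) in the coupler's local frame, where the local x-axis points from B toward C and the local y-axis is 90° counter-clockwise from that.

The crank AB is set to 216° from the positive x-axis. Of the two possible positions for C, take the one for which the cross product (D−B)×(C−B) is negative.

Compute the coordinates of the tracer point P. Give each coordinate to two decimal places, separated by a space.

A=(0,0), D=(6.00,0)
B = A + 2.00·(cos216°, sin216°) = (-1.6180, -1.1756)
|BD| = 7.7082
circle(B,10.00) ∩ circle(D,10.00): a=3.8541, h=9.2275
  candidates: C₊=(0.7837,8.5317) cross=71.127; C₋=(3.5983,-9.7073) cross=-71.127
  mode - wants cross < 0 → take C=(3.5983,-9.7073) (cross=-71.127)
ex = (C−B)/|BC| = (0.5216,-0.8532); ey = (0.8532,0.5216)
P = B + 2.71·ex + -2.68·ey = (-2.4909,-4.8856)

-2.49 -4.89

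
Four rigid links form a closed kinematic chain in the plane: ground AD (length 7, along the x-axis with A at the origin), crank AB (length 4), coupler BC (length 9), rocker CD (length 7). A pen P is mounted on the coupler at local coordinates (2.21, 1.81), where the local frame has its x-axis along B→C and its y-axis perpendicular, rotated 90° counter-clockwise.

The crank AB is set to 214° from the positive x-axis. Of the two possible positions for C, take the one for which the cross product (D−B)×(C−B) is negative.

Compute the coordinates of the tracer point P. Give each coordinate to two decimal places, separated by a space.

-0.51 -1.71

A=(0,0), D=(7.00,0)
B = A + 4.00·(cos214°, sin214°) = (-3.3162, -2.2368)
|BD| = 10.5559
circle(B,9.00) ∩ circle(D,7.00): a=6.7937, h=5.9030
  candidates: C₊=(2.0724,4.9718) cross=62.312; C₋=(4.5741,-6.5662) cross=-62.312
  mode - wants cross < 0 → take C=(4.5741,-6.5662) (cross=-62.312)
ex = (C−B)/|BC| = (0.8767,-0.4810); ey = (0.4810,0.8767)
P = B + 2.21·ex + 1.81·ey = (-0.5080,-1.7131)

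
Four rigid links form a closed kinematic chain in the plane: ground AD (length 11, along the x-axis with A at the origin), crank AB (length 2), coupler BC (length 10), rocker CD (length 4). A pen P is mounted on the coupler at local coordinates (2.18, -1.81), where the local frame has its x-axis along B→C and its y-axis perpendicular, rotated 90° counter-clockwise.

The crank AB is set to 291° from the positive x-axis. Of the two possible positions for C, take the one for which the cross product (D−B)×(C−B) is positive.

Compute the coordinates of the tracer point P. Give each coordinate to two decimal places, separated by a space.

3.53 -2.21

A=(0,0), D=(11.00,0)
B = A + 2.00·(cos291°, sin291°) = (0.7167, -1.8672)
|BD| = 10.4514
circle(B,10.00) ∩ circle(D,4.00): a=9.2443, h=3.8135
  candidates: C₊=(9.1310,3.5365) cross=39.857; C₋=(10.4936,-3.9678) cross=-39.857
  mode + wants cross > 0 → take C=(9.1310,3.5365) (cross=39.857)
ex = (C−B)/|BC| = (0.8414,0.5404); ey = (-0.5404,0.8414)
P = B + 2.18·ex + -1.81·ey = (3.5291,-2.2121)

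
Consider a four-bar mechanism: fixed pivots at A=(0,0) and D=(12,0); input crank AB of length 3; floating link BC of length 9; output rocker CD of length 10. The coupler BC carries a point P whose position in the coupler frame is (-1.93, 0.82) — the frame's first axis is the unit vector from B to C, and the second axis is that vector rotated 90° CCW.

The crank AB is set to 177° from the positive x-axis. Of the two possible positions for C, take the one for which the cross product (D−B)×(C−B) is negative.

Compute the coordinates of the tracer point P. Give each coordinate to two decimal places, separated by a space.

-3.92 2.04

A=(0,0), D=(12.00,0)
B = A + 3.00·(cos177°, sin177°) = (-2.9959, 0.1570)
|BD| = 14.9967
circle(B,9.00) ∩ circle(D,10.00): a=6.8649, h=5.8201
  candidates: C₊=(3.9296,5.9049) cross=87.282; C₋=(3.8077,-5.7346) cross=-87.282
  mode - wants cross < 0 → take C=(3.8077,-5.7346) (cross=-87.282)
ex = (C−B)/|BC| = (0.7560,-0.6546); ey = (0.6546,0.7560)
P = B + -1.93·ex + 0.82·ey = (-3.9181,2.0403)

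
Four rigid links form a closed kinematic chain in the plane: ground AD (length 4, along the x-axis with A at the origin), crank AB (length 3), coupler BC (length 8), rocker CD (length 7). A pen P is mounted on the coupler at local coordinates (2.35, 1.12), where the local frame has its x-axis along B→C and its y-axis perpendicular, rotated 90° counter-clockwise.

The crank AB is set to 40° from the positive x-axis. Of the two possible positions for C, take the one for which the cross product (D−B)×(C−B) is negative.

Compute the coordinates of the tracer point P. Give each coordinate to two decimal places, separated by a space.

A=(0,0), D=(4.00,0)
B = A + 3.00·(cos40°, sin40°) = (2.2981, 1.9284)
|BD| = 2.5720
circle(B,8.00) ∩ circle(D,7.00): a=4.2020, h=6.8076
  candidates: C₊=(10.1827,3.2824) cross=17.509; C₋=(-0.0254,-5.7268) cross=-17.509
  mode - wants cross < 0 → take C=(-0.0254,-5.7268) (cross=-17.509)
ex = (C−B)/|BC| = (-0.2904,-0.9569); ey = (0.9569,-0.2904)
P = B + 2.35·ex + 1.12·ey = (2.6873,-0.6456)

2.69 -0.65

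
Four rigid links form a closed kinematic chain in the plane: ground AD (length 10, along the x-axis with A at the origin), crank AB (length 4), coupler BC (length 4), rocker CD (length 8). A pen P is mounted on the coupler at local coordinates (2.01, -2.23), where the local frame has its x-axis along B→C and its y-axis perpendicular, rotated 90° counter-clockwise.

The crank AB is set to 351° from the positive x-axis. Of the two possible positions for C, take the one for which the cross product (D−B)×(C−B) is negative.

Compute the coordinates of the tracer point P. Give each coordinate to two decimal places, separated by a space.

1.49 -2.34

A=(0,0), D=(10.00,0)
B = A + 4.00·(cos351°, sin351°) = (3.9508, -0.6257)
|BD| = 6.0815
circle(B,4.00) ∩ circle(D,8.00): a=-0.9056, h=3.8961
  candidates: C₊=(2.6491,3.1565) cross=23.694; C₋=(3.4508,-4.5944) cross=-23.694
  mode - wants cross < 0 → take C=(3.4508,-4.5944) (cross=-23.694)
ex = (C−B)/|BC| = (-0.1250,-0.9922); ey = (0.9922,-0.1250)
P = B + 2.01·ex + -2.23·ey = (1.4870,-2.3413)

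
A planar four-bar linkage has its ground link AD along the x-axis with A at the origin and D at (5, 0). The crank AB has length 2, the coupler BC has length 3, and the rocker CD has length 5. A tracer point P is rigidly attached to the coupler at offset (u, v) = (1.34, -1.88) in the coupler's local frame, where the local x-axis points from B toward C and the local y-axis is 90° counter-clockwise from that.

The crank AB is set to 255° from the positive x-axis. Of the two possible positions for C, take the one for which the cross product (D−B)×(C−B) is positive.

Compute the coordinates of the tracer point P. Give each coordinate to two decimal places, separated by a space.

A=(0,0), D=(5.00,0)
B = A + 2.00·(cos255°, sin255°) = (-0.5176, -1.9319)
|BD| = 5.8461
circle(B,3.00) ∩ circle(D,5.00): a=1.5546, h=2.5658
  candidates: C₊=(0.1017,1.0035) cross=15.000; C₋=(1.7975,-3.8398) cross=-15.000
  mode + wants cross > 0 → take C=(0.1017,1.0035) (cross=15.000)
ex = (C−B)/|BC| = (0.2065,0.9785); ey = (-0.9785,0.2065)
P = B + 1.34·ex + -1.88·ey = (1.5985,-1.0089)

1.60 -1.01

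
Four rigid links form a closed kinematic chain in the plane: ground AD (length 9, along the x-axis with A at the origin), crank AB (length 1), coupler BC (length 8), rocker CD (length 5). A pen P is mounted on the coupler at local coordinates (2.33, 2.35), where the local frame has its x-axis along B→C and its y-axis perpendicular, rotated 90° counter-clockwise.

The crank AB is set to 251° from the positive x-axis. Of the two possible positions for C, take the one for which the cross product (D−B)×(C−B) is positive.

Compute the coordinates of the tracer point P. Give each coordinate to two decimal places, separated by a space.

A=(0,0), D=(9.00,0)
B = A + 1.00·(cos251°, sin251°) = (-0.3256, -0.9455)
|BD| = 9.3734
circle(B,8.00) ∩ circle(D,5.00): a=6.7670, h=4.2670
  candidates: C₊=(5.9765,3.9823) cross=39.996; C₋=(6.8374,-4.5081) cross=-39.996
  mode + wants cross > 0 → take C=(5.9765,3.9823) (cross=39.996)
ex = (C−B)/|BC| = (0.7878,0.6160); ey = (-0.6160,0.7878)
P = B + 2.33·ex + 2.35·ey = (0.0624,2.3410)

0.06 2.34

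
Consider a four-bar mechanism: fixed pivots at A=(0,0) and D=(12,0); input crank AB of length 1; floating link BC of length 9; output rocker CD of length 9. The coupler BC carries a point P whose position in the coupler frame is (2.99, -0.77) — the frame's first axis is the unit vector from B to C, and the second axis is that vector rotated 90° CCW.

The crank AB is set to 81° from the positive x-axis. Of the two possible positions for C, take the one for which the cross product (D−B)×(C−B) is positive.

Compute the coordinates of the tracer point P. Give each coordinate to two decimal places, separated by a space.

2.84 2.51

A=(0,0), D=(12.00,0)
B = A + 1.00·(cos81°, sin81°) = (0.1564, 0.9877)
|BD| = 11.8847
circle(B,9.00) ∩ circle(D,9.00): a=5.9423, h=6.7593
  candidates: C₊=(6.6400,7.2298) cross=80.333; C₋=(5.5165,-6.2421) cross=-80.333
  mode + wants cross > 0 → take C=(6.6400,7.2298) (cross=80.333)
ex = (C−B)/|BC| = (0.7204,0.6936); ey = (-0.6936,0.7204)
P = B + 2.99·ex + -0.77·ey = (2.8445,2.5068)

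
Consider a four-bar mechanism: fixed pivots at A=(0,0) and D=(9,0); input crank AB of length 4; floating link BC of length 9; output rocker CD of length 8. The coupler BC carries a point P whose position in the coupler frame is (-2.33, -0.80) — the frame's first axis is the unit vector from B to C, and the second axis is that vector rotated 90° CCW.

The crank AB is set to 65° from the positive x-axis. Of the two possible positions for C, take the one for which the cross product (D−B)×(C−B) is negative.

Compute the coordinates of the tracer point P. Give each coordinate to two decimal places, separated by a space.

A=(0,0), D=(9.00,0)
B = A + 4.00·(cos65°, sin65°) = (1.6905, 3.6252)
|BD| = 8.1591
circle(B,9.00) ∩ circle(D,8.00): a=5.1213, h=7.4008
  candidates: C₊=(9.5668,7.9799) cross=60.384; C₋=(2.9902,-5.2804) cross=-60.384
  mode - wants cross < 0 → take C=(2.9902,-5.2804) (cross=-60.384)
ex = (C−B)/|BC| = (0.1444,-0.9895); ey = (0.9895,0.1444)
P = B + -2.33·ex + -0.80·ey = (0.5624,5.8153)

0.56 5.82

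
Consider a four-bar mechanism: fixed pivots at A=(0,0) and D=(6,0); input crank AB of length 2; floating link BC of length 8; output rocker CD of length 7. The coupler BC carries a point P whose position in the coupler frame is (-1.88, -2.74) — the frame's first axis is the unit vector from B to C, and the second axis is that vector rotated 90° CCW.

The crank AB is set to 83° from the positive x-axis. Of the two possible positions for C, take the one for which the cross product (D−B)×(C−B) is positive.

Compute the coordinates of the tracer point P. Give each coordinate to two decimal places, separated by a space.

A=(0,0), D=(6.00,0)
B = A + 2.00·(cos83°, sin83°) = (0.2437, 1.9851)
|BD| = 6.0889
circle(B,8.00) ∩ circle(D,7.00): a=4.2762, h=6.7612
  candidates: C₊=(6.4906,6.9828) cross=41.169; C₋=(2.0820,-5.8008) cross=-41.169
  mode + wants cross > 0 → take C=(6.4906,6.9828) (cross=41.169)
ex = (C−B)/|BC| = (0.7809,0.6247); ey = (-0.6247,0.7809)
P = B + -1.88·ex + -2.74·ey = (0.4874,-1.3289)

0.49 -1.33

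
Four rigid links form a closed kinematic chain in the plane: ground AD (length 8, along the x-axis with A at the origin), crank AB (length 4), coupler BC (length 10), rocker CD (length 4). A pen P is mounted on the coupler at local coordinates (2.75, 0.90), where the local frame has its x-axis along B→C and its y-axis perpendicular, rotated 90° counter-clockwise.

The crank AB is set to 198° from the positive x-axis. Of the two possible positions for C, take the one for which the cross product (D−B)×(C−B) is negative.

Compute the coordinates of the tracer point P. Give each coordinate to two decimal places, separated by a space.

A=(0,0), D=(8.00,0)
B = A + 4.00·(cos198°, sin198°) = (-3.8042, -1.2361)
|BD| = 11.8688
circle(B,10.00) ∩ circle(D,4.00): a=9.4731, h=3.2032
  candidates: C₊=(5.2837,2.9363) cross=38.018; C₋=(5.9509,-3.4353) cross=-38.018
  mode - wants cross < 0 → take C=(5.9509,-3.4353) (cross=-38.018)
ex = (C−B)/|BC| = (0.9755,-0.2199); ey = (0.2199,0.9755)
P = B + 2.75·ex + 0.90·ey = (-0.9236,-0.9629)

-0.92 -0.96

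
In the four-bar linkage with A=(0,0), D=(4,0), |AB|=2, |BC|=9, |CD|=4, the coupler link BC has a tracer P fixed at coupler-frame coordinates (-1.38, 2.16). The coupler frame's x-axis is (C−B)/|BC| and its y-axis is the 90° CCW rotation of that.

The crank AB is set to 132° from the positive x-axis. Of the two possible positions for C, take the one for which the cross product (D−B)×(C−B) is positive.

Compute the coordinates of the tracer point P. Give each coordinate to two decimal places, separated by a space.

A=(0,0), D=(4.00,0)
B = A + 2.00·(cos132°, sin132°) = (-1.3383, 1.4863)
|BD| = 5.5413
circle(B,9.00) ∩ circle(D,4.00): a=8.6357, h=2.5347
  candidates: C₊=(7.6609,1.6119) cross=14.046; C₋=(6.3011,-3.2718) cross=-14.046
  mode + wants cross > 0 → take C=(7.6609,1.6119) (cross=14.046)
ex = (C−B)/|BC| = (0.9999,0.0140); ey = (-0.0140,0.9999)
P = B + -1.38·ex + 2.16·ey = (-2.7483,3.6268)

-2.75 3.63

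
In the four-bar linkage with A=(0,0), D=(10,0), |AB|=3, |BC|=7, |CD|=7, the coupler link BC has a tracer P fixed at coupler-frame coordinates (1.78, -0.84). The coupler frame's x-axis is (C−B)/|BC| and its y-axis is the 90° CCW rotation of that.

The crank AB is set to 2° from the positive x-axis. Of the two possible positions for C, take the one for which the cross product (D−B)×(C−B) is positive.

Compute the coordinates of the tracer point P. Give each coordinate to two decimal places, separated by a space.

4.63 1.20

A=(0,0), D=(10.00,0)
B = A + 3.00·(cos2°, sin2°) = (2.9982, 0.1047)
|BD| = 7.0026
circle(B,7.00) ∩ circle(D,7.00): a=3.5013, h=6.0614
  candidates: C₊=(6.5897,6.1131) cross=42.446; C₋=(6.4085,-6.0084) cross=-42.446
  mode + wants cross > 0 → take C=(6.5897,6.1131) (cross=42.446)
ex = (C−B)/|BC| = (0.5131,0.8583); ey = (-0.8583,0.5131)
P = B + 1.78·ex + -0.84·ey = (4.6325,1.2016)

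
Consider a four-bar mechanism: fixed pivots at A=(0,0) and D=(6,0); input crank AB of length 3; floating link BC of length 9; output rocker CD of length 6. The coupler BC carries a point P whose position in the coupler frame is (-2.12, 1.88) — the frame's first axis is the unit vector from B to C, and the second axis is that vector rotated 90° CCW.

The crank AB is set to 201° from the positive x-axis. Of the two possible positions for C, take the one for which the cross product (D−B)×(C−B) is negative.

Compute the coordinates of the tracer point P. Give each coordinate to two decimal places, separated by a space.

-3.59 1.65

A=(0,0), D=(6.00,0)
B = A + 3.00·(cos201°, sin201°) = (-2.8007, -1.0751)
|BD| = 8.8662
circle(B,9.00) ∩ circle(D,6.00): a=6.9708, h=5.6928
  candidates: C₊=(3.4283,5.4209) cross=50.473; C₋=(4.8089,-5.8806) cross=-50.473
  mode - wants cross < 0 → take C=(4.8089,-5.8806) (cross=-50.473)
ex = (C−B)/|BC| = (0.8455,-0.5339); ey = (0.5339,0.8455)
P = B + -2.12·ex + 1.88·ey = (-3.5894,1.6464)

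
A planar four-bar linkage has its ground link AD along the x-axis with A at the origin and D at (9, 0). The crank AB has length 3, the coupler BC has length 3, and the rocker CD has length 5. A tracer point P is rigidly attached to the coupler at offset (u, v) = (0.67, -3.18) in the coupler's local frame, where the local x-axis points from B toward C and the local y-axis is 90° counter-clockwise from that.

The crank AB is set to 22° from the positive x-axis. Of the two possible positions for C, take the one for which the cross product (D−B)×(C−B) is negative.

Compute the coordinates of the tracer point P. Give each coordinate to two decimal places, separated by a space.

0.32 -1.00

A=(0,0), D=(9.00,0)
B = A + 3.00·(cos22°, sin22°) = (2.7816, 1.1238)
|BD| = 6.3192
circle(B,3.00) ∩ circle(D,5.00): a=1.8936, h=2.3269
  candidates: C₊=(5.0588,3.0768) cross=14.704; C₋=(4.2312,-1.5027) cross=-14.704
  mode - wants cross < 0 → take C=(4.2312,-1.5027) (cross=-14.704)
ex = (C−B)/|BC| = (0.4832,-0.8755); ey = (0.8755,0.4832)
P = B + 0.67·ex + -3.18·ey = (0.3212,-0.9994)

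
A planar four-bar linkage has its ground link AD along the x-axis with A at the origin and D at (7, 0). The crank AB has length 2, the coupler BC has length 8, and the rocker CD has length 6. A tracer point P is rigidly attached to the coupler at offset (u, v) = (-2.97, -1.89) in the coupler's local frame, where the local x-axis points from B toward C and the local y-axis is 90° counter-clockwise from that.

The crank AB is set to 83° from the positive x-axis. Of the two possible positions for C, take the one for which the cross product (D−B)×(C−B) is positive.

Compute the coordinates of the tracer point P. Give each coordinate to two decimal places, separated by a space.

-1.38 -1.14

A=(0,0), D=(7.00,0)
B = A + 2.00·(cos83°, sin83°) = (0.2437, 1.9851)
|BD| = 7.0419
circle(B,8.00) ∩ circle(D,6.00): a=5.5090, h=5.8009
  candidates: C₊=(7.1646,5.9977) cross=40.849; C₋=(3.8941,-5.1335) cross=-40.849
  mode + wants cross > 0 → take C=(7.1646,5.9977) (cross=40.849)
ex = (C−B)/|BC| = (0.8651,0.5016); ey = (-0.5016,0.8651)
P = B + -2.97·ex + -1.89·ey = (-1.3777,-1.1397)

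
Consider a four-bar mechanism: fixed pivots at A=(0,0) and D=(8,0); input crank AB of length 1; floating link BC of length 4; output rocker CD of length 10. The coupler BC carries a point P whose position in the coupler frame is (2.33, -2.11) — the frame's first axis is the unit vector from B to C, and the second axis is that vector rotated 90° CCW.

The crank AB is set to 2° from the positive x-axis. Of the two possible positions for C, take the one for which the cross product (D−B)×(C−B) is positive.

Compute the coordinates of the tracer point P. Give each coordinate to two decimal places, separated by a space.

A=(0,0), D=(8.00,0)
B = A + 1.00·(cos2°, sin2°) = (0.9994, 0.0349)
|BD| = 7.0007
circle(B,4.00) ∩ circle(D,10.00): a=-2.4991, h=3.1233
  candidates: C₊=(-1.4841,3.1706) cross=21.865; C₋=(-1.5152,-3.0759) cross=-21.865
  mode + wants cross > 0 → take C=(-1.4841,3.1706) (cross=21.865)
ex = (C−B)/|BC| = (-0.6209,0.7839); ey = (-0.7839,-0.6209)
P = B + 2.33·ex + -2.11·ey = (1.2068,3.1715)

1.21 3.17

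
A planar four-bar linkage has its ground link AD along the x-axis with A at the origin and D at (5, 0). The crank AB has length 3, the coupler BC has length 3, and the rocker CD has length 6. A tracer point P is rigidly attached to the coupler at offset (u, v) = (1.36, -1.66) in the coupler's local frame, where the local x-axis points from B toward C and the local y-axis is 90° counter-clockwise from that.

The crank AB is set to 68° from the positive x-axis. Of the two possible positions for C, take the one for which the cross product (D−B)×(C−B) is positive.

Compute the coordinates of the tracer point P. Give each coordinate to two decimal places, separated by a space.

3.22 3.23

A=(0,0), D=(5.00,0)
B = A + 3.00·(cos68°, sin68°) = (1.1238, 2.7816)
|BD| = 4.7709
circle(B,3.00) ∩ circle(D,6.00): a=-0.4442, h=2.9669
  candidates: C₊=(2.4927,5.4510) cross=14.155; C₋=(-0.9668,0.6300) cross=-14.155
  mode + wants cross > 0 → take C=(2.4927,5.4510) (cross=14.155)
ex = (C−B)/|BC| = (0.4563,0.8898); ey = (-0.8898,0.4563)
P = B + 1.36·ex + -1.66·ey = (3.2215,3.2342)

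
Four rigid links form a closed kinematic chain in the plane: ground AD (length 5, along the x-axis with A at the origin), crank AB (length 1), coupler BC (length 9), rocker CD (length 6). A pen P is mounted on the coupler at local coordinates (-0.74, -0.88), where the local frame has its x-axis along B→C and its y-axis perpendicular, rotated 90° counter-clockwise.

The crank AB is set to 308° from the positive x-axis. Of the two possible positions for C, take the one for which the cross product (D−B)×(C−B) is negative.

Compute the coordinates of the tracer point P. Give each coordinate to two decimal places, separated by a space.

A=(0,0), D=(5.00,0)
B = A + 1.00·(cos308°, sin308°) = (0.6157, -0.7880)
|BD| = 4.4546
circle(B,9.00) ∩ circle(D,6.00): a=7.2783, h=5.2940
  candidates: C₊=(6.8426,5.7101) cross=23.583; C₋=(8.7156,-4.7110) cross=-23.583
  mode - wants cross < 0 → take C=(8.7156,-4.7110) (cross=-23.583)
ex = (C−B)/|BC| = (0.9000,-0.4359); ey = (0.4359,0.9000)
P = B + -0.74·ex + -0.88·ey = (-0.4339,-1.2574)

-0.43 -1.26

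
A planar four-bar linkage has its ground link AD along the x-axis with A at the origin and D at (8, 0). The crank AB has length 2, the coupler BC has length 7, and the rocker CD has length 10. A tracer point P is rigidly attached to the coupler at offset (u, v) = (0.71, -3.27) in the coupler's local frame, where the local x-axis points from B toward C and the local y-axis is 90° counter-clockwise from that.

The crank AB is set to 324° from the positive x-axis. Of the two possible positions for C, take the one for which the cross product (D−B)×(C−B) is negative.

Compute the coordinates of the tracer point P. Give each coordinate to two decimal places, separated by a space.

A=(0,0), D=(8.00,0)
B = A + 2.00·(cos324°, sin324°) = (1.6180, -1.1756)
|BD| = 6.4893
circle(B,7.00) ∩ circle(D,10.00): a=-0.6849, h=6.9664
  candidates: C₊=(-0.3175,5.5515) cross=45.207; C₋=(2.2065,-8.1508) cross=-45.207
  mode - wants cross < 0 → take C=(2.2065,-8.1508) (cross=-45.207)
ex = (C−B)/|BC| = (0.0841,-0.9965); ey = (0.9965,0.0841)
P = B + 0.71·ex + -3.27·ey = (-1.5807,-2.1580)

-1.58 -2.16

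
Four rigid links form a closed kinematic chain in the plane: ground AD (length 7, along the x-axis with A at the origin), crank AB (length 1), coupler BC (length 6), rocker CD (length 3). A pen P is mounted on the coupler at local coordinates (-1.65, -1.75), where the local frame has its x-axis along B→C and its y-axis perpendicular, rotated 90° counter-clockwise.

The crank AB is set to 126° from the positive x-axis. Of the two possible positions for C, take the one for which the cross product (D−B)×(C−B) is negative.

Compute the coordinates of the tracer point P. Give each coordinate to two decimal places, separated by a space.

-2.86 0.02

A=(0,0), D=(7.00,0)
B = A + 1.00·(cos126°, sin126°) = (-0.5878, 0.8090)
|BD| = 7.6308
circle(B,6.00) ∩ circle(D,3.00): a=5.5845, h=2.1938
  candidates: C₊=(5.1979,2.3984) cross=16.741; C₋=(4.7327,-1.9645) cross=-16.741
  mode - wants cross < 0 → take C=(4.7327,-1.9645) (cross=-16.741)
ex = (C−B)/|BC| = (0.8867,-0.4623); ey = (0.4623,0.8867)
P = B + -1.65·ex + -1.75·ey = (-2.8599,0.0199)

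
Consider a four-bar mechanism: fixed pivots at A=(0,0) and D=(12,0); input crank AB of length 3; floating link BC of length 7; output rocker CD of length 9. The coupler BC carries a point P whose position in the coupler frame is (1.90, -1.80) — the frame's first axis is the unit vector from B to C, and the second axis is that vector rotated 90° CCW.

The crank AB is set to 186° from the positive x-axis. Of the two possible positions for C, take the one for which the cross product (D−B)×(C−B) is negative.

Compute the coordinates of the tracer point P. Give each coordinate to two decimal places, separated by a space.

A=(0,0), D=(12.00,0)
B = A + 3.00·(cos186°, sin186°) = (-2.9836, -0.3136)
|BD| = 14.9868
circle(B,7.00) ∩ circle(D,9.00): a=6.4258, h=2.7765
  candidates: C₊=(3.3828,2.5967) cross=41.611; C₋=(3.4989,-2.9550) cross=-41.611
  mode - wants cross < 0 → take C=(3.4989,-2.9550) (cross=-41.611)
ex = (C−B)/|BC| = (0.9261,-0.3773); ey = (0.3773,0.9261)
P = B + 1.90·ex + -1.80·ey = (-1.9032,-2.6975)

-1.90 -2.70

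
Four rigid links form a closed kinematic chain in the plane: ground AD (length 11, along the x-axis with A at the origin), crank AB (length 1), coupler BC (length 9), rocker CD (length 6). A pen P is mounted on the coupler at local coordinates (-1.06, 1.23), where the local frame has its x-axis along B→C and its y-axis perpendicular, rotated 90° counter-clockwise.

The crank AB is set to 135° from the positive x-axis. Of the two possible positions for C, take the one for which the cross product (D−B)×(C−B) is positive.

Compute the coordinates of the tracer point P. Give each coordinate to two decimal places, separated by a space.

A=(0,0), D=(11.00,0)
B = A + 1.00·(cos135°, sin135°) = (-0.7071, 0.7071)
|BD| = 11.7284
circle(B,9.00) ∩ circle(D,6.00): a=7.7826, h=4.5200
  candidates: C₊=(7.3339,4.7497) cross=53.013; C₋=(6.7889,-4.2739) cross=-53.013
  mode + wants cross > 0 → take C=(7.3339,4.7497) (cross=53.013)
ex = (C−B)/|BC| = (0.8934,0.4492); ey = (-0.4492,0.8934)
P = B + -1.06·ex + 1.23·ey = (-2.2066,1.3299)

-2.21 1.33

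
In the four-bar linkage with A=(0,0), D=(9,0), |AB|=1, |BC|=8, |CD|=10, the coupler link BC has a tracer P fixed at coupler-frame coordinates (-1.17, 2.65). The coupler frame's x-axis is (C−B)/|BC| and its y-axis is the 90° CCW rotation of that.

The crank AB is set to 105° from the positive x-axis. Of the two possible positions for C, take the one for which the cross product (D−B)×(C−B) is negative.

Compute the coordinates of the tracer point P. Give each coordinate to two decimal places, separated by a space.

A=(0,0), D=(9.00,0)
B = A + 1.00·(cos105°, sin105°) = (-0.2588, 0.9659)
|BD| = 9.3091
circle(B,8.00) ∩ circle(D,10.00): a=2.7209, h=7.5231
  candidates: C₊=(3.2280,8.1661) cross=70.033; C₋=(1.6668,-6.7989) cross=-70.033
  mode - wants cross < 0 → take C=(1.6668,-6.7989) (cross=-70.033)
ex = (C−B)/|BC| = (0.2407,-0.9706); ey = (0.9706,0.2407)
P = B + -1.17·ex + 2.65·ey = (2.0316,2.7394)

2.03 2.74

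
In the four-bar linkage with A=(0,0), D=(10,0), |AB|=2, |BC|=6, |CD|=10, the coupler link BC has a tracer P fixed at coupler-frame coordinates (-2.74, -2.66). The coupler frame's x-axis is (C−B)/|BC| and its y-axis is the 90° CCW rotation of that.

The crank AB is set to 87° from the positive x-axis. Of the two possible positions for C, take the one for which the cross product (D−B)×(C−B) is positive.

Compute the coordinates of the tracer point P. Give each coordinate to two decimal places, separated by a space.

A=(0,0), D=(10.00,0)
B = A + 2.00·(cos87°, sin87°) = (0.1047, 1.9973)
|BD| = 10.0949
circle(B,6.00) ∩ circle(D,10.00): a=1.8775, h=5.6987
  candidates: C₊=(3.0725,7.2118) cross=57.527; C₋=(0.8176,-3.9602) cross=-57.527
  mode + wants cross > 0 → take C=(3.0725,7.2118) (cross=57.527)
ex = (C−B)/|BC| = (0.4946,0.8691); ey = (-0.8691,0.4946)
P = B + -2.74·ex + -2.66·ey = (1.0611,-1.6998)

1.06 -1.70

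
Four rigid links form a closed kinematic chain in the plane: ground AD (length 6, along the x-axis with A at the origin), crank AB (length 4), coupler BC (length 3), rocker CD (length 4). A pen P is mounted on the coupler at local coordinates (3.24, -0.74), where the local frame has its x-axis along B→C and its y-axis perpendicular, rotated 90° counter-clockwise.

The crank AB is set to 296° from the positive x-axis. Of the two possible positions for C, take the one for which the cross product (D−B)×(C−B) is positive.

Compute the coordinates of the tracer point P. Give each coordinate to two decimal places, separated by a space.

2.81 -0.44

A=(0,0), D=(6.00,0)
B = A + 4.00·(cos296°, sin296°) = (1.7535, -3.5952)
|BD| = 5.5640
circle(B,3.00) ∩ circle(D,4.00): a=2.1530, h=2.0892
  candidates: C₊=(2.0467,-0.6095) cross=11.624; C₋=(4.7466,-3.7985) cross=-11.624
  mode + wants cross > 0 → take C=(2.0467,-0.6095) (cross=11.624)
ex = (C−B)/|BC| = (0.0977,0.9952); ey = (-0.9952,0.0977)
P = B + 3.24·ex + -0.74·ey = (2.8066,-0.4430)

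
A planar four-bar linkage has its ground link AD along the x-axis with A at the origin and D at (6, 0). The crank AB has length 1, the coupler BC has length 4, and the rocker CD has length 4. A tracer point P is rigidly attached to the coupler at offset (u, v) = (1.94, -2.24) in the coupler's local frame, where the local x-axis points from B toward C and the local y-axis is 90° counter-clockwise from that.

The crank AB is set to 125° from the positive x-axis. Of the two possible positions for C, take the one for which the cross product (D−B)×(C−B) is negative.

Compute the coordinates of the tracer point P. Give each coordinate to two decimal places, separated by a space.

-0.59 -2.14

A=(0,0), D=(6.00,0)
B = A + 1.00·(cos125°, sin125°) = (-0.5736, 0.8192)
|BD| = 6.6244
circle(B,4.00) ∩ circle(D,4.00): a=3.3122, h=2.2426
  candidates: C₊=(2.9905,2.6350) cross=14.856; C₋=(2.4359,-1.8158) cross=-14.856
  mode - wants cross < 0 → take C=(2.4359,-1.8158) (cross=-14.856)
ex = (C−B)/|BC| = (0.7524,-0.6587); ey = (0.6587,0.7524)
P = B + 1.94·ex + -2.24·ey = (-0.5896,-2.1441)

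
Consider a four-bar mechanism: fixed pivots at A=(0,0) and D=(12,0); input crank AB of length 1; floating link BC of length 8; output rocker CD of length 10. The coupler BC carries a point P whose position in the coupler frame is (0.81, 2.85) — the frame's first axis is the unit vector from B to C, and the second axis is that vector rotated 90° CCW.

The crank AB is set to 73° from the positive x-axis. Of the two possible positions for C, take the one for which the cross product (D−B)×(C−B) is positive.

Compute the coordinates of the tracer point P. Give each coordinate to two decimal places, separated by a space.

A=(0,0), D=(12.00,0)
B = A + 1.00·(cos73°, sin73°) = (0.2924, 0.9563)
|BD| = 11.7466
circle(B,8.00) ∩ circle(D,10.00): a=4.3410, h=6.7198
  candidates: C₊=(5.1660,7.3004) cross=78.935; C₋=(4.0718,-6.0946) cross=-78.935
  mode + wants cross > 0 → take C=(5.1660,7.3004) (cross=78.935)
ex = (C−B)/|BC| = (0.6092,0.7930); ey = (-0.7930,0.6092)
P = B + 0.81·ex + 2.85·ey = (-1.4743,3.3349)

-1.47 3.33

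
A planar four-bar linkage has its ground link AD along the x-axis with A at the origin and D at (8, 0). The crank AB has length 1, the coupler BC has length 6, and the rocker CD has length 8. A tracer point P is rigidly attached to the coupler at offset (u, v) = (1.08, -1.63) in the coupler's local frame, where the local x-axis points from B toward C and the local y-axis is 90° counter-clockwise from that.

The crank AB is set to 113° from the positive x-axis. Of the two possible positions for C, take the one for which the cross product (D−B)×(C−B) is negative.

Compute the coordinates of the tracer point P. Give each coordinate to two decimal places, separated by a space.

A=(0,0), D=(8.00,0)
B = A + 1.00·(cos113°, sin113°) = (-0.3907, 0.9205)
|BD| = 8.4411
circle(B,6.00) ∩ circle(D,8.00): a=2.5620, h=5.4255
  candidates: C₊=(2.7476,6.0343) cross=45.797; C₋=(1.5643,-4.7520) cross=-45.797
  mode - wants cross < 0 → take C=(1.5643,-4.7520) (cross=-45.797)
ex = (C−B)/|BC| = (0.3258,-0.9454); ey = (0.9454,0.3258)
P = B + 1.08·ex + -1.63·ey = (-1.5799,-0.6317)

-1.58 -0.63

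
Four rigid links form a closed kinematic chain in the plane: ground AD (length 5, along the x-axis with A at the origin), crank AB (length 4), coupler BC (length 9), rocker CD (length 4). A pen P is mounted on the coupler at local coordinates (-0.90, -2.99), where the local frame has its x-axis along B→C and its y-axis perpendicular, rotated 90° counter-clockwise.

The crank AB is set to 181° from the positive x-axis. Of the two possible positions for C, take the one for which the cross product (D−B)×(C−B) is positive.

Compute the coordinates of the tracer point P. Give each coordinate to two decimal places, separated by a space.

A=(0,0), D=(5.00,0)
B = A + 4.00·(cos181°, sin181°) = (-3.9994, -0.0698)
|BD| = 8.9997
circle(B,9.00) ∩ circle(D,4.00): a=8.1111, h=3.9001
  candidates: C₊=(4.0812,3.8930) cross=35.099; C₋=(4.1417,-3.9068) cross=-35.099
  mode + wants cross > 0 → take C=(4.0812,3.8930) (cross=35.099)
ex = (C−B)/|BC| = (0.8978,0.4403); ey = (-0.4403,0.8978)
P = B + -0.90·ex + -2.99·ey = (-3.4909,-3.1506)

-3.49 -3.15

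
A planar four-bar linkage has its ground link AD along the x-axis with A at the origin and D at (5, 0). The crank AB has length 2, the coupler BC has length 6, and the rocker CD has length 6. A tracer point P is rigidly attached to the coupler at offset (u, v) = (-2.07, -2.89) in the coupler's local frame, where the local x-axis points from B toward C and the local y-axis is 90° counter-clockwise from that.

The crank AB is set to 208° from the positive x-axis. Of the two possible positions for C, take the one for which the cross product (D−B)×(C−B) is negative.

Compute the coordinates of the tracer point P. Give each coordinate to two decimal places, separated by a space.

-5.29 -1.37

A=(0,0), D=(5.00,0)
B = A + 2.00·(cos208°, sin208°) = (-1.7659, -0.9389)
|BD| = 6.8307
circle(B,6.00) ∩ circle(D,6.00): a=3.4154, h=4.9331
  candidates: C₊=(0.9390,4.4168) cross=33.697; C₋=(2.2951,-5.3557) cross=-33.697
  mode - wants cross < 0 → take C=(2.2951,-5.3557) (cross=-33.697)
ex = (C−B)/|BC| = (0.6768,-0.7361); ey = (0.7361,0.6768)
P = B + -2.07·ex + -2.89·ey = (-5.2944,-1.3712)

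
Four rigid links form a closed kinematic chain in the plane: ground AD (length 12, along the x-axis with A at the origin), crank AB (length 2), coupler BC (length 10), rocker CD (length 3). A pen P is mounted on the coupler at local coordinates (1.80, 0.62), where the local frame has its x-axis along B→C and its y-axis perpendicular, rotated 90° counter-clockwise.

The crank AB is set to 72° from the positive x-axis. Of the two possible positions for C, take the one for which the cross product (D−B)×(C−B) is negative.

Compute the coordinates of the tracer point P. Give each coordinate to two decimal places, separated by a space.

A=(0,0), D=(12.00,0)
B = A + 2.00·(cos72°, sin72°) = (0.6180, 1.9021)
|BD| = 11.5398
circle(B,10.00) ∩ circle(D,3.00): a=9.7128, h=2.3795
  candidates: C₊=(10.5902,2.6481) cross=27.459; C₋=(9.8057,-2.0458) cross=-27.459
  mode - wants cross < 0 → take C=(9.8057,-2.0458) (cross=-27.459)
ex = (C−B)/|BC| = (0.9188,-0.3948); ey = (0.3948,0.9188)
P = B + 1.80·ex + 0.62·ey = (2.5166,1.7611)

2.52 1.76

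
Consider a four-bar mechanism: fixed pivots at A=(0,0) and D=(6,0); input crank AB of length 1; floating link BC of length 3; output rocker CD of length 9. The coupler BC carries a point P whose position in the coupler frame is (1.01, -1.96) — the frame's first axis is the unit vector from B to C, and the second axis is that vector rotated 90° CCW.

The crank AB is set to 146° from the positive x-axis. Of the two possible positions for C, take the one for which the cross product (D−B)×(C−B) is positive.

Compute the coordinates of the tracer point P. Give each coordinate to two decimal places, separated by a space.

A=(0,0), D=(6.00,0)
B = A + 1.00·(cos146°, sin146°) = (-0.8290, 0.5592)
|BD| = 6.8519
circle(B,3.00) ∩ circle(D,9.00): a=-1.8281, h=2.3787
  candidates: C₊=(-2.4569,3.0791) cross=16.298; C₋=(-2.8451,-1.6624) cross=-16.298
  mode + wants cross > 0 → take C=(-2.4569,3.0791) (cross=16.298)
ex = (C−B)/|BC| = (-0.5426,0.8400); ey = (-0.8400,-0.5426)
P = B + 1.01·ex + -1.96·ey = (0.2693,2.4711)

0.27 2.47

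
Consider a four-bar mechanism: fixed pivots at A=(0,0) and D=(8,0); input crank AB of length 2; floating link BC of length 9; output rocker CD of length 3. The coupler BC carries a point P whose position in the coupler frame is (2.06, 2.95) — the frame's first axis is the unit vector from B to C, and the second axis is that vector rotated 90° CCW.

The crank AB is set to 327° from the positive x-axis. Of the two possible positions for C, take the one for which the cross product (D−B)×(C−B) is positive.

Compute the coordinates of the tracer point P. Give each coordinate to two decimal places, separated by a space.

2.53 2.41

A=(0,0), D=(8.00,0)
B = A + 2.00·(cos327°, sin327°) = (1.6773, -1.0893)
|BD| = 6.4158
circle(B,9.00) ∩ circle(D,3.00): a=8.8190, h=1.7957
  candidates: C₊=(10.0635,2.1776) cross=11.521; C₋=(10.6732,-1.3616) cross=-11.521
  mode + wants cross > 0 → take C=(10.0635,2.1776) (cross=11.521)
ex = (C−B)/|BC| = (0.9318,0.3630); ey = (-0.3630,0.9318)
P = B + 2.06·ex + 2.95·ey = (2.5260,2.4073)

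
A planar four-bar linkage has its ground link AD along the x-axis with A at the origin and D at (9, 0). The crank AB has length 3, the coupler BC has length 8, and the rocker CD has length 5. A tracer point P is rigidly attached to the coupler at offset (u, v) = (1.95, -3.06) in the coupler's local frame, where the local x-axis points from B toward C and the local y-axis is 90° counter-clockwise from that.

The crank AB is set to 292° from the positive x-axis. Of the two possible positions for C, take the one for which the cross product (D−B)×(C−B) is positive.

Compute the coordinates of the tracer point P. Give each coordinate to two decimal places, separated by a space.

4.75 -2.94

A=(0,0), D=(9.00,0)
B = A + 3.00·(cos292°, sin292°) = (1.1238, -2.7816)
|BD| = 8.3529
circle(B,8.00) ∩ circle(D,5.00): a=6.5110, h=4.6484
  candidates: C₊=(5.7153,3.7697) cross=38.827; C₋=(8.8111,-4.9964) cross=-38.827
  mode + wants cross > 0 → take C=(5.7153,3.7697) (cross=38.827)
ex = (C−B)/|BC| = (0.5739,0.8189); ey = (-0.8189,0.5739)
P = B + 1.95·ex + -3.06·ey = (4.7488,-2.9409)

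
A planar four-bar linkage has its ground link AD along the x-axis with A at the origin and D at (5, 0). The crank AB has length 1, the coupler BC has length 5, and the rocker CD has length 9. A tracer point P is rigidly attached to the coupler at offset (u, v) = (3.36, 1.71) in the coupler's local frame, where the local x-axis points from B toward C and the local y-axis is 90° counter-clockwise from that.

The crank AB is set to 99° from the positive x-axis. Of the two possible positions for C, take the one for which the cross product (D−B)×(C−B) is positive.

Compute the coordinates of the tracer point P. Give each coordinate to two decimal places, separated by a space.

-3.00 3.46

A=(0,0), D=(5.00,0)
B = A + 1.00·(cos99°, sin99°) = (-0.1564, 0.9877)
|BD| = 5.2502
circle(B,5.00) ∩ circle(D,9.00): a=-2.7081, h=4.2031
  candidates: C₊=(-2.0254,5.6252) cross=22.067; C₋=(-3.6069,-2.6309) cross=-22.067
  mode + wants cross > 0 → take C=(-2.0254,5.6252) (cross=22.067)
ex = (C−B)/|BC| = (-0.3738,0.9275); ey = (-0.9275,-0.3738)
P = B + 3.36·ex + 1.71·ey = (-2.9984,3.4649)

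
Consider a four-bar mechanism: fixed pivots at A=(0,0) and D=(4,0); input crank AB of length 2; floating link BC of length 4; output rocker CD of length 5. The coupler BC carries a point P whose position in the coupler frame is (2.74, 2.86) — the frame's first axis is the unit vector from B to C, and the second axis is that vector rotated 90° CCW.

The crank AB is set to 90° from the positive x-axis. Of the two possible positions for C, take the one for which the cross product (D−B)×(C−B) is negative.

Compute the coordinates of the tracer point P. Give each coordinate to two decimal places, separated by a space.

A=(0,0), D=(4.00,0)
B = A + 2.00·(cos90°, sin90°) = (0.0000, 2.0000)
|BD| = 4.4721
circle(B,4.00) ∩ circle(D,5.00): a=1.2298, h=3.8062
  candidates: C₊=(2.8022,4.8544) cross=17.022; C₋=(-0.6022,-1.9544) cross=-17.022
  mode - wants cross < 0 → take C=(-0.6022,-1.9544) (cross=-17.022)
ex = (C−B)/|BC| = (-0.1506,-0.9886); ey = (0.9886,-0.1506)
P = B + 2.74·ex + 2.86·ey = (2.4149,-1.1393)

2.41 -1.14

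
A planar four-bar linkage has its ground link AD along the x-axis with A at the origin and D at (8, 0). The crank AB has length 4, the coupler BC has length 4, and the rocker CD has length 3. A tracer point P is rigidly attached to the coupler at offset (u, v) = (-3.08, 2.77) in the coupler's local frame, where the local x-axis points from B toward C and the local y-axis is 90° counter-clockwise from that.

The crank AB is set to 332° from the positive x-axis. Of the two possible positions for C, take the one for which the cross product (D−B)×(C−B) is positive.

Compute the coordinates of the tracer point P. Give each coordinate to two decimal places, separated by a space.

A=(0,0), D=(8.00,0)
B = A + 4.00·(cos332°, sin332°) = (3.5318, -1.8779)
|BD| = 4.8468
circle(B,4.00) ∩ circle(D,3.00): a=3.1455, h=2.4710
  candidates: C₊=(5.4742,1.6188) cross=11.976; C₋=(7.3890,-2.9371) cross=-11.976
  mode + wants cross > 0 → take C=(5.4742,1.6188) (cross=11.976)
ex = (C−B)/|BC| = (0.4856,0.8742); ey = (-0.8742,0.4856)
P = B + -3.08·ex + 2.77·ey = (-0.3854,-3.2252)

-0.39 -3.23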